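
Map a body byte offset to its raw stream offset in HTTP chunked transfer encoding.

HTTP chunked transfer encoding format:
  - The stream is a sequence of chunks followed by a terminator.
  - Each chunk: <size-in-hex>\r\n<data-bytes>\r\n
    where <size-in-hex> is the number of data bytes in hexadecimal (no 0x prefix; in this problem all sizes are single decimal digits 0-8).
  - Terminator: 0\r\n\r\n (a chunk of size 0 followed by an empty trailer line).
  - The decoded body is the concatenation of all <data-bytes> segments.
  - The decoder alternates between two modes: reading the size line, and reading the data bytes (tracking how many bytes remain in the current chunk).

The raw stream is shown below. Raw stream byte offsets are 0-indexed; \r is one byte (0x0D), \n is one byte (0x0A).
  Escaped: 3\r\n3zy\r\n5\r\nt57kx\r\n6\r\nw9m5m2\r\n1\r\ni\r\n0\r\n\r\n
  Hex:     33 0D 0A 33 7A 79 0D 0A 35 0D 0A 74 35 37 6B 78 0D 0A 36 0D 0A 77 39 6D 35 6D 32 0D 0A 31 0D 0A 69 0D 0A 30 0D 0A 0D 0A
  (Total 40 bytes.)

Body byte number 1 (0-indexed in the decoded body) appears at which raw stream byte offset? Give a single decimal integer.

Chunk 1: stream[0..1]='3' size=0x3=3, data at stream[3..6]='3zy' -> body[0..3], body so far='3zy'
Chunk 2: stream[8..9]='5' size=0x5=5, data at stream[11..16]='t57kx' -> body[3..8], body so far='3zyt57kx'
Chunk 3: stream[18..19]='6' size=0x6=6, data at stream[21..27]='w9m5m2' -> body[8..14], body so far='3zyt57kxw9m5m2'
Chunk 4: stream[29..30]='1' size=0x1=1, data at stream[32..33]='i' -> body[14..15], body so far='3zyt57kxw9m5m2i'
Chunk 5: stream[35..36]='0' size=0 (terminator). Final body='3zyt57kxw9m5m2i' (15 bytes)
Body byte 1 at stream offset 4

Answer: 4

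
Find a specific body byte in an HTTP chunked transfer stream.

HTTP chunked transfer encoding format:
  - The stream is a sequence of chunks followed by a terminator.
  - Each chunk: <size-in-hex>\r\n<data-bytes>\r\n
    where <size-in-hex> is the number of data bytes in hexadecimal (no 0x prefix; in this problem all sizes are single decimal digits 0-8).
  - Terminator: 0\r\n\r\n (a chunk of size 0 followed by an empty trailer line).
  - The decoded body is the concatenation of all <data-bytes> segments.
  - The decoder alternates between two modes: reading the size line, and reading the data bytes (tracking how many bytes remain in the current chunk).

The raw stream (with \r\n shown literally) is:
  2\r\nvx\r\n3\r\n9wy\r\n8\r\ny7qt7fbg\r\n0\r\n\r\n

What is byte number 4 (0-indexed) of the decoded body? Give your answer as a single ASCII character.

Answer: y

Derivation:
Chunk 1: stream[0..1]='2' size=0x2=2, data at stream[3..5]='vx' -> body[0..2], body so far='vx'
Chunk 2: stream[7..8]='3' size=0x3=3, data at stream[10..13]='9wy' -> body[2..5], body so far='vx9wy'
Chunk 3: stream[15..16]='8' size=0x8=8, data at stream[18..26]='y7qt7fbg' -> body[5..13], body so far='vx9wyy7qt7fbg'
Chunk 4: stream[28..29]='0' size=0 (terminator). Final body='vx9wyy7qt7fbg' (13 bytes)
Body byte 4 = 'y'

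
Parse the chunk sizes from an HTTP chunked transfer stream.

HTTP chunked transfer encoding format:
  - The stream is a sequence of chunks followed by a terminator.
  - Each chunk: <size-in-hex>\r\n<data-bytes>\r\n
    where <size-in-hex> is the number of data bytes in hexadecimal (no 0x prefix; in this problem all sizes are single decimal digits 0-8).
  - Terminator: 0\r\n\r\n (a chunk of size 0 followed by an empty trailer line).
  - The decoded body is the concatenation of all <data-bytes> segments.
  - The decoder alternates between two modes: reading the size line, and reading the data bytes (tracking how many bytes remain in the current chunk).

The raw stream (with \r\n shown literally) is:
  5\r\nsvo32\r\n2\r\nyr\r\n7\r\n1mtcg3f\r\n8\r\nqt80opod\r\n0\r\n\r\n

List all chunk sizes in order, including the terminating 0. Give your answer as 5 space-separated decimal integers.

Answer: 5 2 7 8 0

Derivation:
Chunk 1: stream[0..1]='5' size=0x5=5, data at stream[3..8]='svo32' -> body[0..5], body so far='svo32'
Chunk 2: stream[10..11]='2' size=0x2=2, data at stream[13..15]='yr' -> body[5..7], body so far='svo32yr'
Chunk 3: stream[17..18]='7' size=0x7=7, data at stream[20..27]='1mtcg3f' -> body[7..14], body so far='svo32yr1mtcg3f'
Chunk 4: stream[29..30]='8' size=0x8=8, data at stream[32..40]='qt80opod' -> body[14..22], body so far='svo32yr1mtcg3fqt80opod'
Chunk 5: stream[42..43]='0' size=0 (terminator). Final body='svo32yr1mtcg3fqt80opod' (22 bytes)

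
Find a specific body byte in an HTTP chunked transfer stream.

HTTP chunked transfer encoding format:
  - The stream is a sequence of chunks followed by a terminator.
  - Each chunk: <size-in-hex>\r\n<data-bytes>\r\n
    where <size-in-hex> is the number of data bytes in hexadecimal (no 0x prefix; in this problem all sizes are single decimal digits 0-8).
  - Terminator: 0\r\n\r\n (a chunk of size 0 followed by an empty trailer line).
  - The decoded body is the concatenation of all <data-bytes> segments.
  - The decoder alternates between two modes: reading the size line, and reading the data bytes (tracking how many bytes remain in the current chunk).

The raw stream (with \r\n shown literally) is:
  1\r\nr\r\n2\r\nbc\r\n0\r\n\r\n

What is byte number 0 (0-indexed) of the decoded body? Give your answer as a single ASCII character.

Chunk 1: stream[0..1]='1' size=0x1=1, data at stream[3..4]='r' -> body[0..1], body so far='r'
Chunk 2: stream[6..7]='2' size=0x2=2, data at stream[9..11]='bc' -> body[1..3], body so far='rbc'
Chunk 3: stream[13..14]='0' size=0 (terminator). Final body='rbc' (3 bytes)
Body byte 0 = 'r'

Answer: r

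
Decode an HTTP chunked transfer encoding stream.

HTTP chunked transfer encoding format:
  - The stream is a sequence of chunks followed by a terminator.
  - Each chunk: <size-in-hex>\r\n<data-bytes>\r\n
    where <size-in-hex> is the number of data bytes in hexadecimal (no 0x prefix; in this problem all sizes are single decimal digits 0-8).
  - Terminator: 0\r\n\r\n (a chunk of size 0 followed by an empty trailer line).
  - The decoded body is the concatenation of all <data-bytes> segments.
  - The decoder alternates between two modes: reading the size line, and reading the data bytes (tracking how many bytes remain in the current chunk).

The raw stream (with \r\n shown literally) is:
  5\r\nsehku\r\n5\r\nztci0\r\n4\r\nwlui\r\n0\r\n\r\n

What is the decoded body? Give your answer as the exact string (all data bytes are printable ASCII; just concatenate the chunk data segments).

Chunk 1: stream[0..1]='5' size=0x5=5, data at stream[3..8]='sehku' -> body[0..5], body so far='sehku'
Chunk 2: stream[10..11]='5' size=0x5=5, data at stream[13..18]='ztci0' -> body[5..10], body so far='sehkuztci0'
Chunk 3: stream[20..21]='4' size=0x4=4, data at stream[23..27]='wlui' -> body[10..14], body so far='sehkuztci0wlui'
Chunk 4: stream[29..30]='0' size=0 (terminator). Final body='sehkuztci0wlui' (14 bytes)

Answer: sehkuztci0wlui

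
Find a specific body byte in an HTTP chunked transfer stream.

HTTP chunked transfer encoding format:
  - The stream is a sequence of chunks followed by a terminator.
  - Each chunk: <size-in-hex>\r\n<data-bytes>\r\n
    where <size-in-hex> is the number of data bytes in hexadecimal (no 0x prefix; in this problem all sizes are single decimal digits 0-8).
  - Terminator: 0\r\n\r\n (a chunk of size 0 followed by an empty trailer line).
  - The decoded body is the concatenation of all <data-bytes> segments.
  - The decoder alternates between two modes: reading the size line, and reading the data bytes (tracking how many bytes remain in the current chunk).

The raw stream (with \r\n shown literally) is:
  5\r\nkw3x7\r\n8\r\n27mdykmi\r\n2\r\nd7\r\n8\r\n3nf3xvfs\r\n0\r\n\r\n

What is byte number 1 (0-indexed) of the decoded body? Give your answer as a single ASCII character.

Chunk 1: stream[0..1]='5' size=0x5=5, data at stream[3..8]='kw3x7' -> body[0..5], body so far='kw3x7'
Chunk 2: stream[10..11]='8' size=0x8=8, data at stream[13..21]='27mdykmi' -> body[5..13], body so far='kw3x727mdykmi'
Chunk 3: stream[23..24]='2' size=0x2=2, data at stream[26..28]='d7' -> body[13..15], body so far='kw3x727mdykmid7'
Chunk 4: stream[30..31]='8' size=0x8=8, data at stream[33..41]='3nf3xvfs' -> body[15..23], body so far='kw3x727mdykmid73nf3xvfs'
Chunk 5: stream[43..44]='0' size=0 (terminator). Final body='kw3x727mdykmid73nf3xvfs' (23 bytes)
Body byte 1 = 'w'

Answer: w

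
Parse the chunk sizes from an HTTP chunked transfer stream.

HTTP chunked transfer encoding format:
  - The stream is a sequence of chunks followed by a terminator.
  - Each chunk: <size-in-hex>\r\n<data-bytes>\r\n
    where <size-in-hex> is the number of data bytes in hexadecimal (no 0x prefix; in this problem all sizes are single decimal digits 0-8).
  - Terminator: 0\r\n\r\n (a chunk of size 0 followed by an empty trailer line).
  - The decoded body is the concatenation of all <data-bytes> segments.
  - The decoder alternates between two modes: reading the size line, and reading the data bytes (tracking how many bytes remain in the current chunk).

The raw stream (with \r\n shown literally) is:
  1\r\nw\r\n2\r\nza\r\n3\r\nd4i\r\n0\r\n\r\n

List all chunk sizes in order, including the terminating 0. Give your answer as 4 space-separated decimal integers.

Chunk 1: stream[0..1]='1' size=0x1=1, data at stream[3..4]='w' -> body[0..1], body so far='w'
Chunk 2: stream[6..7]='2' size=0x2=2, data at stream[9..11]='za' -> body[1..3], body so far='wza'
Chunk 3: stream[13..14]='3' size=0x3=3, data at stream[16..19]='d4i' -> body[3..6], body so far='wzad4i'
Chunk 4: stream[21..22]='0' size=0 (terminator). Final body='wzad4i' (6 bytes)

Answer: 1 2 3 0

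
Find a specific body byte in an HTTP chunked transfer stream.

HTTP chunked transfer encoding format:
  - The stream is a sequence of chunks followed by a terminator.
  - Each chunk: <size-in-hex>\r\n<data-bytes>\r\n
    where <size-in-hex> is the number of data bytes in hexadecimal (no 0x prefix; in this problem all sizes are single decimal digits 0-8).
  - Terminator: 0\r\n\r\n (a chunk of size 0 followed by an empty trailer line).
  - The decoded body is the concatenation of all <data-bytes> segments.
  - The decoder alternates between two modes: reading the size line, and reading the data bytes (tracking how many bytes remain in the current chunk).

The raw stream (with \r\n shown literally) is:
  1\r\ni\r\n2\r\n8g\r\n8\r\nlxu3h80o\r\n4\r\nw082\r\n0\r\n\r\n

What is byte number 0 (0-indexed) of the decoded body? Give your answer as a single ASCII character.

Answer: i

Derivation:
Chunk 1: stream[0..1]='1' size=0x1=1, data at stream[3..4]='i' -> body[0..1], body so far='i'
Chunk 2: stream[6..7]='2' size=0x2=2, data at stream[9..11]='8g' -> body[1..3], body so far='i8g'
Chunk 3: stream[13..14]='8' size=0x8=8, data at stream[16..24]='lxu3h80o' -> body[3..11], body so far='i8glxu3h80o'
Chunk 4: stream[26..27]='4' size=0x4=4, data at stream[29..33]='w082' -> body[11..15], body so far='i8glxu3h80ow082'
Chunk 5: stream[35..36]='0' size=0 (terminator). Final body='i8glxu3h80ow082' (15 bytes)
Body byte 0 = 'i'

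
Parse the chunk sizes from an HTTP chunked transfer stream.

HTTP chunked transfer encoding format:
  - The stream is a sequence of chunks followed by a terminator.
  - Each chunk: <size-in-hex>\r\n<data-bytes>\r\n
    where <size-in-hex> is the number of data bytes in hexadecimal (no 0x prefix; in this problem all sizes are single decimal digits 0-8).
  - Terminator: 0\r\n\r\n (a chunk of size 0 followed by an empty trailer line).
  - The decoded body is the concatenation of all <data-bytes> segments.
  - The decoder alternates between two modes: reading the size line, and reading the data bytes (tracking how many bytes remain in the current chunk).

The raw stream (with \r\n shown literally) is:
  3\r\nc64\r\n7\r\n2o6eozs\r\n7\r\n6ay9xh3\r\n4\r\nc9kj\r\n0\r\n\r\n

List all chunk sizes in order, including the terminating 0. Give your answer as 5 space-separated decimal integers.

Answer: 3 7 7 4 0

Derivation:
Chunk 1: stream[0..1]='3' size=0x3=3, data at stream[3..6]='c64' -> body[0..3], body so far='c64'
Chunk 2: stream[8..9]='7' size=0x7=7, data at stream[11..18]='2o6eozs' -> body[3..10], body so far='c642o6eozs'
Chunk 3: stream[20..21]='7' size=0x7=7, data at stream[23..30]='6ay9xh3' -> body[10..17], body so far='c642o6eozs6ay9xh3'
Chunk 4: stream[32..33]='4' size=0x4=4, data at stream[35..39]='c9kj' -> body[17..21], body so far='c642o6eozs6ay9xh3c9kj'
Chunk 5: stream[41..42]='0' size=0 (terminator). Final body='c642o6eozs6ay9xh3c9kj' (21 bytes)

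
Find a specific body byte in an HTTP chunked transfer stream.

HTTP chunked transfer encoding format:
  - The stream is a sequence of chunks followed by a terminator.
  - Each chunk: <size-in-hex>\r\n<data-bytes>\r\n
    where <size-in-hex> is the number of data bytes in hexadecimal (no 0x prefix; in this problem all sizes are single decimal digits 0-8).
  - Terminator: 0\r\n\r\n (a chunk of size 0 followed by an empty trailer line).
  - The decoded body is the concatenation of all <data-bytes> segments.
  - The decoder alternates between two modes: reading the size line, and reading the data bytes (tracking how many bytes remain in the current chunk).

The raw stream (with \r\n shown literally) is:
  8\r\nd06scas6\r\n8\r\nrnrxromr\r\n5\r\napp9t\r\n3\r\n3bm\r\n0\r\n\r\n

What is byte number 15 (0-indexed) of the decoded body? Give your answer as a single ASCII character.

Answer: r

Derivation:
Chunk 1: stream[0..1]='8' size=0x8=8, data at stream[3..11]='d06scas6' -> body[0..8], body so far='d06scas6'
Chunk 2: stream[13..14]='8' size=0x8=8, data at stream[16..24]='rnrxromr' -> body[8..16], body so far='d06scas6rnrxromr'
Chunk 3: stream[26..27]='5' size=0x5=5, data at stream[29..34]='app9t' -> body[16..21], body so far='d06scas6rnrxromrapp9t'
Chunk 4: stream[36..37]='3' size=0x3=3, data at stream[39..42]='3bm' -> body[21..24], body so far='d06scas6rnrxromrapp9t3bm'
Chunk 5: stream[44..45]='0' size=0 (terminator). Final body='d06scas6rnrxromrapp9t3bm' (24 bytes)
Body byte 15 = 'r'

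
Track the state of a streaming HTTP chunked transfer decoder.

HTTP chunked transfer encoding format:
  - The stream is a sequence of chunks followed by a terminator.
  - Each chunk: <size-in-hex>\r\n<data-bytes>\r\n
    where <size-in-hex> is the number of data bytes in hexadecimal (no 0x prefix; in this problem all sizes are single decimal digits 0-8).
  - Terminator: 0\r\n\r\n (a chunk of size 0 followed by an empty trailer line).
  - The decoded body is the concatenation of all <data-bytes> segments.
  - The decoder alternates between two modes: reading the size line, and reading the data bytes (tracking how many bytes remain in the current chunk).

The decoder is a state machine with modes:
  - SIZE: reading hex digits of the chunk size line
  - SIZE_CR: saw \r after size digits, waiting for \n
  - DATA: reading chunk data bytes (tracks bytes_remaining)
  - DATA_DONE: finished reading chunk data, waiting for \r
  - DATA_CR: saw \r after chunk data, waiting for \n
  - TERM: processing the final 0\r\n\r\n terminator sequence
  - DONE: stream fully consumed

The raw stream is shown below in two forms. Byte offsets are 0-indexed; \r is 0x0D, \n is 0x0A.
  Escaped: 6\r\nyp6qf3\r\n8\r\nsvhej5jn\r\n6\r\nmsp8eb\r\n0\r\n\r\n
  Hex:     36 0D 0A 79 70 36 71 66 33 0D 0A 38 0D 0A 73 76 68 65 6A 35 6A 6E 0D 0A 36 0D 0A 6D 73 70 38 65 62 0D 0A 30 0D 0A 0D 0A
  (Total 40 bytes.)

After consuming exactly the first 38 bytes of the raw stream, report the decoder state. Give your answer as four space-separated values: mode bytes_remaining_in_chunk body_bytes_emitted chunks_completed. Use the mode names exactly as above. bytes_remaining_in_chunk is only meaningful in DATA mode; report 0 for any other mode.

Answer: TERM 0 20 3

Derivation:
Byte 0 = '6': mode=SIZE remaining=0 emitted=0 chunks_done=0
Byte 1 = 0x0D: mode=SIZE_CR remaining=0 emitted=0 chunks_done=0
Byte 2 = 0x0A: mode=DATA remaining=6 emitted=0 chunks_done=0
Byte 3 = 'y': mode=DATA remaining=5 emitted=1 chunks_done=0
Byte 4 = 'p': mode=DATA remaining=4 emitted=2 chunks_done=0
Byte 5 = '6': mode=DATA remaining=3 emitted=3 chunks_done=0
Byte 6 = 'q': mode=DATA remaining=2 emitted=4 chunks_done=0
Byte 7 = 'f': mode=DATA remaining=1 emitted=5 chunks_done=0
Byte 8 = '3': mode=DATA_DONE remaining=0 emitted=6 chunks_done=0
Byte 9 = 0x0D: mode=DATA_CR remaining=0 emitted=6 chunks_done=0
Byte 10 = 0x0A: mode=SIZE remaining=0 emitted=6 chunks_done=1
Byte 11 = '8': mode=SIZE remaining=0 emitted=6 chunks_done=1
Byte 12 = 0x0D: mode=SIZE_CR remaining=0 emitted=6 chunks_done=1
Byte 13 = 0x0A: mode=DATA remaining=8 emitted=6 chunks_done=1
Byte 14 = 's': mode=DATA remaining=7 emitted=7 chunks_done=1
Byte 15 = 'v': mode=DATA remaining=6 emitted=8 chunks_done=1
Byte 16 = 'h': mode=DATA remaining=5 emitted=9 chunks_done=1
Byte 17 = 'e': mode=DATA remaining=4 emitted=10 chunks_done=1
Byte 18 = 'j': mode=DATA remaining=3 emitted=11 chunks_done=1
Byte 19 = '5': mode=DATA remaining=2 emitted=12 chunks_done=1
Byte 20 = 'j': mode=DATA remaining=1 emitted=13 chunks_done=1
Byte 21 = 'n': mode=DATA_DONE remaining=0 emitted=14 chunks_done=1
Byte 22 = 0x0D: mode=DATA_CR remaining=0 emitted=14 chunks_done=1
Byte 23 = 0x0A: mode=SIZE remaining=0 emitted=14 chunks_done=2
Byte 24 = '6': mode=SIZE remaining=0 emitted=14 chunks_done=2
Byte 25 = 0x0D: mode=SIZE_CR remaining=0 emitted=14 chunks_done=2
Byte 26 = 0x0A: mode=DATA remaining=6 emitted=14 chunks_done=2
Byte 27 = 'm': mode=DATA remaining=5 emitted=15 chunks_done=2
Byte 28 = 's': mode=DATA remaining=4 emitted=16 chunks_done=2
Byte 29 = 'p': mode=DATA remaining=3 emitted=17 chunks_done=2
Byte 30 = '8': mode=DATA remaining=2 emitted=18 chunks_done=2
Byte 31 = 'e': mode=DATA remaining=1 emitted=19 chunks_done=2
Byte 32 = 'b': mode=DATA_DONE remaining=0 emitted=20 chunks_done=2
Byte 33 = 0x0D: mode=DATA_CR remaining=0 emitted=20 chunks_done=2
Byte 34 = 0x0A: mode=SIZE remaining=0 emitted=20 chunks_done=3
Byte 35 = '0': mode=SIZE remaining=0 emitted=20 chunks_done=3
Byte 36 = 0x0D: mode=SIZE_CR remaining=0 emitted=20 chunks_done=3
Byte 37 = 0x0A: mode=TERM remaining=0 emitted=20 chunks_done=3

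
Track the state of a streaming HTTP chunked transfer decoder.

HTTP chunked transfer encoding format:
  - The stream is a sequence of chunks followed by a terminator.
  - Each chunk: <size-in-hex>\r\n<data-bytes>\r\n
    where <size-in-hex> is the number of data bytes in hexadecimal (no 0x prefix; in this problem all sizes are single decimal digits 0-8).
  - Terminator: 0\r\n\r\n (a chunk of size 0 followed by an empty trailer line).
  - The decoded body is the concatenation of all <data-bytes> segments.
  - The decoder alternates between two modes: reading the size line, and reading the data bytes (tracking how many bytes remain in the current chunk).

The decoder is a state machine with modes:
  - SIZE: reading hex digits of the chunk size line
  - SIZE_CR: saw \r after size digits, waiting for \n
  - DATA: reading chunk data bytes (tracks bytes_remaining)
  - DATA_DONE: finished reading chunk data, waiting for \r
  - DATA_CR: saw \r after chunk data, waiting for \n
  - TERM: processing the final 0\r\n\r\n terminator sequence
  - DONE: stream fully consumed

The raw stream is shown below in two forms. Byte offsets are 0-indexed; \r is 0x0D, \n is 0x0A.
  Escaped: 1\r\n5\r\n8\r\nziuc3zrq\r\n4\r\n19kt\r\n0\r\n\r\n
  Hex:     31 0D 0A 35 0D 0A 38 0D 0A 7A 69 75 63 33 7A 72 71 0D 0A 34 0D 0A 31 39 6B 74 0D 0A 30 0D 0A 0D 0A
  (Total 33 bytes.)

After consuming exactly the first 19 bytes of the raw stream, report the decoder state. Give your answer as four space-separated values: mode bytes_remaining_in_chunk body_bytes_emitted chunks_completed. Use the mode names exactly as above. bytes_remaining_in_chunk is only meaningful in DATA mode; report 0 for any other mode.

Byte 0 = '1': mode=SIZE remaining=0 emitted=0 chunks_done=0
Byte 1 = 0x0D: mode=SIZE_CR remaining=0 emitted=0 chunks_done=0
Byte 2 = 0x0A: mode=DATA remaining=1 emitted=0 chunks_done=0
Byte 3 = '5': mode=DATA_DONE remaining=0 emitted=1 chunks_done=0
Byte 4 = 0x0D: mode=DATA_CR remaining=0 emitted=1 chunks_done=0
Byte 5 = 0x0A: mode=SIZE remaining=0 emitted=1 chunks_done=1
Byte 6 = '8': mode=SIZE remaining=0 emitted=1 chunks_done=1
Byte 7 = 0x0D: mode=SIZE_CR remaining=0 emitted=1 chunks_done=1
Byte 8 = 0x0A: mode=DATA remaining=8 emitted=1 chunks_done=1
Byte 9 = 'z': mode=DATA remaining=7 emitted=2 chunks_done=1
Byte 10 = 'i': mode=DATA remaining=6 emitted=3 chunks_done=1
Byte 11 = 'u': mode=DATA remaining=5 emitted=4 chunks_done=1
Byte 12 = 'c': mode=DATA remaining=4 emitted=5 chunks_done=1
Byte 13 = '3': mode=DATA remaining=3 emitted=6 chunks_done=1
Byte 14 = 'z': mode=DATA remaining=2 emitted=7 chunks_done=1
Byte 15 = 'r': mode=DATA remaining=1 emitted=8 chunks_done=1
Byte 16 = 'q': mode=DATA_DONE remaining=0 emitted=9 chunks_done=1
Byte 17 = 0x0D: mode=DATA_CR remaining=0 emitted=9 chunks_done=1
Byte 18 = 0x0A: mode=SIZE remaining=0 emitted=9 chunks_done=2

Answer: SIZE 0 9 2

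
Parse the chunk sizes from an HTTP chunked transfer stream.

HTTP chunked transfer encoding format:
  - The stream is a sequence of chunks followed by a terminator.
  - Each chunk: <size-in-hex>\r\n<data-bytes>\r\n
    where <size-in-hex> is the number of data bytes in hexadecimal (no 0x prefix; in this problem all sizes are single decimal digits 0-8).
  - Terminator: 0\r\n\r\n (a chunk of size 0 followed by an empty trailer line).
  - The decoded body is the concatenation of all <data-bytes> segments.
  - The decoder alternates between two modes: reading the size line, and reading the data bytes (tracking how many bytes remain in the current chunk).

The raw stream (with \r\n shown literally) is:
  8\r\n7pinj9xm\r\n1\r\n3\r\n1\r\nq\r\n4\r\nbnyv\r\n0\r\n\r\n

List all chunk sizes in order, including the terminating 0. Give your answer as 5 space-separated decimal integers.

Answer: 8 1 1 4 0

Derivation:
Chunk 1: stream[0..1]='8' size=0x8=8, data at stream[3..11]='7pinj9xm' -> body[0..8], body so far='7pinj9xm'
Chunk 2: stream[13..14]='1' size=0x1=1, data at stream[16..17]='3' -> body[8..9], body so far='7pinj9xm3'
Chunk 3: stream[19..20]='1' size=0x1=1, data at stream[22..23]='q' -> body[9..10], body so far='7pinj9xm3q'
Chunk 4: stream[25..26]='4' size=0x4=4, data at stream[28..32]='bnyv' -> body[10..14], body so far='7pinj9xm3qbnyv'
Chunk 5: stream[34..35]='0' size=0 (terminator). Final body='7pinj9xm3qbnyv' (14 bytes)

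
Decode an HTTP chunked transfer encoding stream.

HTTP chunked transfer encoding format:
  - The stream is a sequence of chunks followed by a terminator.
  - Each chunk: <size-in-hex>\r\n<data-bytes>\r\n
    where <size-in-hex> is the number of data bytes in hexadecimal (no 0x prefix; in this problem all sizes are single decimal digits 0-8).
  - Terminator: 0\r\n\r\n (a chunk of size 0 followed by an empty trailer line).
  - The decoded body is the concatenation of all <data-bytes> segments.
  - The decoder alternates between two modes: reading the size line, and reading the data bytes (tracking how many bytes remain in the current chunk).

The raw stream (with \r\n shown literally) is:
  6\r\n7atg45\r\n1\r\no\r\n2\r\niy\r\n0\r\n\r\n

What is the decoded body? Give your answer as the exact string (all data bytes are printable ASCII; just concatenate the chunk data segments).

Chunk 1: stream[0..1]='6' size=0x6=6, data at stream[3..9]='7atg45' -> body[0..6], body so far='7atg45'
Chunk 2: stream[11..12]='1' size=0x1=1, data at stream[14..15]='o' -> body[6..7], body so far='7atg45o'
Chunk 3: stream[17..18]='2' size=0x2=2, data at stream[20..22]='iy' -> body[7..9], body so far='7atg45oiy'
Chunk 4: stream[24..25]='0' size=0 (terminator). Final body='7atg45oiy' (9 bytes)

Answer: 7atg45oiy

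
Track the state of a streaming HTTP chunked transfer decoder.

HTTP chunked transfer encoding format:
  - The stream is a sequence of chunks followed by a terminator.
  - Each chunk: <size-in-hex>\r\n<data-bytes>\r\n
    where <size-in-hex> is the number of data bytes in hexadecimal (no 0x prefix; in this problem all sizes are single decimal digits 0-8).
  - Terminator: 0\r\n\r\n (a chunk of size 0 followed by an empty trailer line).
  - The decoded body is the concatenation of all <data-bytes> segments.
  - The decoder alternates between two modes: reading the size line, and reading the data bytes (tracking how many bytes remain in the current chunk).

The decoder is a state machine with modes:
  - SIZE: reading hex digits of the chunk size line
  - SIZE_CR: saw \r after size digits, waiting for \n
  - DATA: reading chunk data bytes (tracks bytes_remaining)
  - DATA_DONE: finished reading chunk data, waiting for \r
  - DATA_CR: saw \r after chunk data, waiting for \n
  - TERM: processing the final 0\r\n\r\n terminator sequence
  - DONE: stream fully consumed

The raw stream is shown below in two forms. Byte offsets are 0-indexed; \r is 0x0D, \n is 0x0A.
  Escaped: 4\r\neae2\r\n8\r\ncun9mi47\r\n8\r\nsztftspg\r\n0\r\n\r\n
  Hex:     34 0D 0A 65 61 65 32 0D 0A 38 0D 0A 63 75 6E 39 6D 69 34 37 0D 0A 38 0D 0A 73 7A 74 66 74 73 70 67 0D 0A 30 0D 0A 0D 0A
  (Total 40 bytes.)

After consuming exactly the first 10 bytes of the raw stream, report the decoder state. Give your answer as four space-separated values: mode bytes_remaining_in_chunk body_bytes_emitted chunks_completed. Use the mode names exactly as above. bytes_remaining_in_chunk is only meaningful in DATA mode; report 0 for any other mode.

Answer: SIZE 0 4 1

Derivation:
Byte 0 = '4': mode=SIZE remaining=0 emitted=0 chunks_done=0
Byte 1 = 0x0D: mode=SIZE_CR remaining=0 emitted=0 chunks_done=0
Byte 2 = 0x0A: mode=DATA remaining=4 emitted=0 chunks_done=0
Byte 3 = 'e': mode=DATA remaining=3 emitted=1 chunks_done=0
Byte 4 = 'a': mode=DATA remaining=2 emitted=2 chunks_done=0
Byte 5 = 'e': mode=DATA remaining=1 emitted=3 chunks_done=0
Byte 6 = '2': mode=DATA_DONE remaining=0 emitted=4 chunks_done=0
Byte 7 = 0x0D: mode=DATA_CR remaining=0 emitted=4 chunks_done=0
Byte 8 = 0x0A: mode=SIZE remaining=0 emitted=4 chunks_done=1
Byte 9 = '8': mode=SIZE remaining=0 emitted=4 chunks_done=1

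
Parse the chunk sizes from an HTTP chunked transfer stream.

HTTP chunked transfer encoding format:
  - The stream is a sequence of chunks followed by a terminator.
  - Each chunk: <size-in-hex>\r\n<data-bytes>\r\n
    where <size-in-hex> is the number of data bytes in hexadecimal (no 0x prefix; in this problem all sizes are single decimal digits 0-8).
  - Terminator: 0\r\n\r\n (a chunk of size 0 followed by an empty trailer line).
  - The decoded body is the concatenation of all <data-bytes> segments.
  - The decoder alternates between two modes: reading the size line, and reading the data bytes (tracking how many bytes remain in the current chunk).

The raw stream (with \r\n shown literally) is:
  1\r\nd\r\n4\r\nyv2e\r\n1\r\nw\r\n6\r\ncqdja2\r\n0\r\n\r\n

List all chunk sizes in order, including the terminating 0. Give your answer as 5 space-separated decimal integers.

Chunk 1: stream[0..1]='1' size=0x1=1, data at stream[3..4]='d' -> body[0..1], body so far='d'
Chunk 2: stream[6..7]='4' size=0x4=4, data at stream[9..13]='yv2e' -> body[1..5], body so far='dyv2e'
Chunk 3: stream[15..16]='1' size=0x1=1, data at stream[18..19]='w' -> body[5..6], body so far='dyv2ew'
Chunk 4: stream[21..22]='6' size=0x6=6, data at stream[24..30]='cqdja2' -> body[6..12], body so far='dyv2ewcqdja2'
Chunk 5: stream[32..33]='0' size=0 (terminator). Final body='dyv2ewcqdja2' (12 bytes)

Answer: 1 4 1 6 0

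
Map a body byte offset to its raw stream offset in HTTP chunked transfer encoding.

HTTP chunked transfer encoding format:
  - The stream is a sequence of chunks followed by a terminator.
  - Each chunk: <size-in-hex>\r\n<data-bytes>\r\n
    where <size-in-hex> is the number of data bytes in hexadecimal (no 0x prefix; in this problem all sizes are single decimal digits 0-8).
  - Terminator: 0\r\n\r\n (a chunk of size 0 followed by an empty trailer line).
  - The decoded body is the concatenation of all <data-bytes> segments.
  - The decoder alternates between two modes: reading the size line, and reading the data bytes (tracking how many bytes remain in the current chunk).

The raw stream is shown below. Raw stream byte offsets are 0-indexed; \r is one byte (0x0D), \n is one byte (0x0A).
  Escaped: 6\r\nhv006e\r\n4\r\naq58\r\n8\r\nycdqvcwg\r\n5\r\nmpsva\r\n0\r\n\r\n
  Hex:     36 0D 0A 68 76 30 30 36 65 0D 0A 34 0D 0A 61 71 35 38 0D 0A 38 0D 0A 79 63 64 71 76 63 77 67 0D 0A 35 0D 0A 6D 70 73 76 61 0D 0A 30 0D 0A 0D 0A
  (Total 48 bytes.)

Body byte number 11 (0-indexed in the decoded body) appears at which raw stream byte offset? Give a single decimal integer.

Answer: 24

Derivation:
Chunk 1: stream[0..1]='6' size=0x6=6, data at stream[3..9]='hv006e' -> body[0..6], body so far='hv006e'
Chunk 2: stream[11..12]='4' size=0x4=4, data at stream[14..18]='aq58' -> body[6..10], body so far='hv006eaq58'
Chunk 3: stream[20..21]='8' size=0x8=8, data at stream[23..31]='ycdqvcwg' -> body[10..18], body so far='hv006eaq58ycdqvcwg'
Chunk 4: stream[33..34]='5' size=0x5=5, data at stream[36..41]='mpsva' -> body[18..23], body so far='hv006eaq58ycdqvcwgmpsva'
Chunk 5: stream[43..44]='0' size=0 (terminator). Final body='hv006eaq58ycdqvcwgmpsva' (23 bytes)
Body byte 11 at stream offset 24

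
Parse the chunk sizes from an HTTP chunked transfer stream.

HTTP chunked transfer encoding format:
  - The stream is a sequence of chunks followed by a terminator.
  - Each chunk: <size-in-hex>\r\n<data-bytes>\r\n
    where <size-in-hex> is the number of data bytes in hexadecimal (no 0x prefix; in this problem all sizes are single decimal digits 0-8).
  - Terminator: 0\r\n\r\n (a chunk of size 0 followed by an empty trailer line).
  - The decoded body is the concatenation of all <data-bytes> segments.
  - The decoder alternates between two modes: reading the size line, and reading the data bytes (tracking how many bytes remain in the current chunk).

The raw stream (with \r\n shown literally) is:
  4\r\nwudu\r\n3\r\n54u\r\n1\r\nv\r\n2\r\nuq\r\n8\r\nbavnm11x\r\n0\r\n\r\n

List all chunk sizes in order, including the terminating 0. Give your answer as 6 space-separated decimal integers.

Chunk 1: stream[0..1]='4' size=0x4=4, data at stream[3..7]='wudu' -> body[0..4], body so far='wudu'
Chunk 2: stream[9..10]='3' size=0x3=3, data at stream[12..15]='54u' -> body[4..7], body so far='wudu54u'
Chunk 3: stream[17..18]='1' size=0x1=1, data at stream[20..21]='v' -> body[7..8], body so far='wudu54uv'
Chunk 4: stream[23..24]='2' size=0x2=2, data at stream[26..28]='uq' -> body[8..10], body so far='wudu54uvuq'
Chunk 5: stream[30..31]='8' size=0x8=8, data at stream[33..41]='bavnm11x' -> body[10..18], body so far='wudu54uvuqbavnm11x'
Chunk 6: stream[43..44]='0' size=0 (terminator). Final body='wudu54uvuqbavnm11x' (18 bytes)

Answer: 4 3 1 2 8 0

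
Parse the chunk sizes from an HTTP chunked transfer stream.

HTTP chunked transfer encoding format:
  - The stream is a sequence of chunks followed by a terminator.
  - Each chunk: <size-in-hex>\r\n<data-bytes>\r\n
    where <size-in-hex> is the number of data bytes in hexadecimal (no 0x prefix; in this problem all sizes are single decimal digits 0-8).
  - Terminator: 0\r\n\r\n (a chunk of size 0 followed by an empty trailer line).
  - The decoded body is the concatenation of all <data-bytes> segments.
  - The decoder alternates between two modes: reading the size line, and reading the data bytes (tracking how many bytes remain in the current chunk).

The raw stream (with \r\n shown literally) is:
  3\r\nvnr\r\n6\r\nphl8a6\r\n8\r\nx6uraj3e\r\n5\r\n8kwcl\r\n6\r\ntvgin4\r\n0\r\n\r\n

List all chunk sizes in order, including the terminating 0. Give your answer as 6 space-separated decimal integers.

Answer: 3 6 8 5 6 0

Derivation:
Chunk 1: stream[0..1]='3' size=0x3=3, data at stream[3..6]='vnr' -> body[0..3], body so far='vnr'
Chunk 2: stream[8..9]='6' size=0x6=6, data at stream[11..17]='phl8a6' -> body[3..9], body so far='vnrphl8a6'
Chunk 3: stream[19..20]='8' size=0x8=8, data at stream[22..30]='x6uraj3e' -> body[9..17], body so far='vnrphl8a6x6uraj3e'
Chunk 4: stream[32..33]='5' size=0x5=5, data at stream[35..40]='8kwcl' -> body[17..22], body so far='vnrphl8a6x6uraj3e8kwcl'
Chunk 5: stream[42..43]='6' size=0x6=6, data at stream[45..51]='tvgin4' -> body[22..28], body so far='vnrphl8a6x6uraj3e8kwcltvgin4'
Chunk 6: stream[53..54]='0' size=0 (terminator). Final body='vnrphl8a6x6uraj3e8kwcltvgin4' (28 bytes)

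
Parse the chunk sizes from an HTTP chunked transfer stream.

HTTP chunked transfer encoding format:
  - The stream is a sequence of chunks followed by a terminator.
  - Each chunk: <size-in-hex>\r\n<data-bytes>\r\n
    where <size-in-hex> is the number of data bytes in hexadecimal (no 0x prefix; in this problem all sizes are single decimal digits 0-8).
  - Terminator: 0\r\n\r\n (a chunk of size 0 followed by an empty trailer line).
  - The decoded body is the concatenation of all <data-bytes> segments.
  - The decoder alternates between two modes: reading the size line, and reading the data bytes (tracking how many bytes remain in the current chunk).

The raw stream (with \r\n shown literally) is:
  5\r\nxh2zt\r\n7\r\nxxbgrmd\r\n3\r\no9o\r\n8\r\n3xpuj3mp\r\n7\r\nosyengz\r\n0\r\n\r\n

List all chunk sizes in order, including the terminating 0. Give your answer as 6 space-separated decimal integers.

Chunk 1: stream[0..1]='5' size=0x5=5, data at stream[3..8]='xh2zt' -> body[0..5], body so far='xh2zt'
Chunk 2: stream[10..11]='7' size=0x7=7, data at stream[13..20]='xxbgrmd' -> body[5..12], body so far='xh2ztxxbgrmd'
Chunk 3: stream[22..23]='3' size=0x3=3, data at stream[25..28]='o9o' -> body[12..15], body so far='xh2ztxxbgrmdo9o'
Chunk 4: stream[30..31]='8' size=0x8=8, data at stream[33..41]='3xpuj3mp' -> body[15..23], body so far='xh2ztxxbgrmdo9o3xpuj3mp'
Chunk 5: stream[43..44]='7' size=0x7=7, data at stream[46..53]='osyengz' -> body[23..30], body so far='xh2ztxxbgrmdo9o3xpuj3mposyengz'
Chunk 6: stream[55..56]='0' size=0 (terminator). Final body='xh2ztxxbgrmdo9o3xpuj3mposyengz' (30 bytes)

Answer: 5 7 3 8 7 0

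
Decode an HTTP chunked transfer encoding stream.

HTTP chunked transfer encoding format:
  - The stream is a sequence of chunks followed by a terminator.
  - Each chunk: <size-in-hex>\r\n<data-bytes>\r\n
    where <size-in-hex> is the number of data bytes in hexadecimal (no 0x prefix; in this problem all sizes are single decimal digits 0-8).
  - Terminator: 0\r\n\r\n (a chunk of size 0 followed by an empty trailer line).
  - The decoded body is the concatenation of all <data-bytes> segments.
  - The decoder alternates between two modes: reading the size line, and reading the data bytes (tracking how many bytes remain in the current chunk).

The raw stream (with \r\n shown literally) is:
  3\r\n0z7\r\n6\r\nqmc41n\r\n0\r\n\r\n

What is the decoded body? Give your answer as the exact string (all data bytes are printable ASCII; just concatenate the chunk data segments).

Answer: 0z7qmc41n

Derivation:
Chunk 1: stream[0..1]='3' size=0x3=3, data at stream[3..6]='0z7' -> body[0..3], body so far='0z7'
Chunk 2: stream[8..9]='6' size=0x6=6, data at stream[11..17]='qmc41n' -> body[3..9], body so far='0z7qmc41n'
Chunk 3: stream[19..20]='0' size=0 (terminator). Final body='0z7qmc41n' (9 bytes)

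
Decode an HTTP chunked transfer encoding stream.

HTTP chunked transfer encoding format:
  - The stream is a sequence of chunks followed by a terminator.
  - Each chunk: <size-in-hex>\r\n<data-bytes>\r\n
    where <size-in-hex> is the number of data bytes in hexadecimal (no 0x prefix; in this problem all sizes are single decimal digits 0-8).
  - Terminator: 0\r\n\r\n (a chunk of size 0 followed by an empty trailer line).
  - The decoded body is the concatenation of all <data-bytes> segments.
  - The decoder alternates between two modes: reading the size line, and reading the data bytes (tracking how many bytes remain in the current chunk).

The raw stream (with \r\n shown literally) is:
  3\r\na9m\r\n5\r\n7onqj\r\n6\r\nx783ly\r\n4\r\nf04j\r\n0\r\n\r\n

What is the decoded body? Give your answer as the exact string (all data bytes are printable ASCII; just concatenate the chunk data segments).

Answer: a9m7onqjx783lyf04j

Derivation:
Chunk 1: stream[0..1]='3' size=0x3=3, data at stream[3..6]='a9m' -> body[0..3], body so far='a9m'
Chunk 2: stream[8..9]='5' size=0x5=5, data at stream[11..16]='7onqj' -> body[3..8], body so far='a9m7onqj'
Chunk 3: stream[18..19]='6' size=0x6=6, data at stream[21..27]='x783ly' -> body[8..14], body so far='a9m7onqjx783ly'
Chunk 4: stream[29..30]='4' size=0x4=4, data at stream[32..36]='f04j' -> body[14..18], body so far='a9m7onqjx783lyf04j'
Chunk 5: stream[38..39]='0' size=0 (terminator). Final body='a9m7onqjx783lyf04j' (18 bytes)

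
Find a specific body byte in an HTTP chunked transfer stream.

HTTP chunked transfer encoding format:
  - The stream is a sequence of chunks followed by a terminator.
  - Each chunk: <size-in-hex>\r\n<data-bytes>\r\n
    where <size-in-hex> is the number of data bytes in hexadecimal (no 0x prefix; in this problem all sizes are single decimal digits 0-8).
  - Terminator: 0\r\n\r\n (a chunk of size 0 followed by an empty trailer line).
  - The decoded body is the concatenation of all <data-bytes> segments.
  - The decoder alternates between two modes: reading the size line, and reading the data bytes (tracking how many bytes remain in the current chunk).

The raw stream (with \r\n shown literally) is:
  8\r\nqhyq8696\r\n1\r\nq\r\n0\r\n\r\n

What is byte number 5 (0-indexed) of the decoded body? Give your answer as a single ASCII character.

Answer: 6

Derivation:
Chunk 1: stream[0..1]='8' size=0x8=8, data at stream[3..11]='qhyq8696' -> body[0..8], body so far='qhyq8696'
Chunk 2: stream[13..14]='1' size=0x1=1, data at stream[16..17]='q' -> body[8..9], body so far='qhyq8696q'
Chunk 3: stream[19..20]='0' size=0 (terminator). Final body='qhyq8696q' (9 bytes)
Body byte 5 = '6'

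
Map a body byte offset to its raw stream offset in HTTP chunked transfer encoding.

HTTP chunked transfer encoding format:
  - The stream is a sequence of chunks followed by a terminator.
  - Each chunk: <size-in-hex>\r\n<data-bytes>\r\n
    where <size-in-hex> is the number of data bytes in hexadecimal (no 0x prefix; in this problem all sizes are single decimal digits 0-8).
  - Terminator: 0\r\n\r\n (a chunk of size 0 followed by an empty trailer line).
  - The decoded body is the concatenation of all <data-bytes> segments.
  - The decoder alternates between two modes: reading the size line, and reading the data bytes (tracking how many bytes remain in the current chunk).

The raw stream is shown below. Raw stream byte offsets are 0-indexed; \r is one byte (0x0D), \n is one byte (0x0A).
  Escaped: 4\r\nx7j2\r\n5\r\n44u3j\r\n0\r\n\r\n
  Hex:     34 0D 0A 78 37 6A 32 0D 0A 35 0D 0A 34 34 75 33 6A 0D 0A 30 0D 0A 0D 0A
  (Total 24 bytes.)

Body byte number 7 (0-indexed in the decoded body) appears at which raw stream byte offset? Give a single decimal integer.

Answer: 15

Derivation:
Chunk 1: stream[0..1]='4' size=0x4=4, data at stream[3..7]='x7j2' -> body[0..4], body so far='x7j2'
Chunk 2: stream[9..10]='5' size=0x5=5, data at stream[12..17]='44u3j' -> body[4..9], body so far='x7j244u3j'
Chunk 3: stream[19..20]='0' size=0 (terminator). Final body='x7j244u3j' (9 bytes)
Body byte 7 at stream offset 15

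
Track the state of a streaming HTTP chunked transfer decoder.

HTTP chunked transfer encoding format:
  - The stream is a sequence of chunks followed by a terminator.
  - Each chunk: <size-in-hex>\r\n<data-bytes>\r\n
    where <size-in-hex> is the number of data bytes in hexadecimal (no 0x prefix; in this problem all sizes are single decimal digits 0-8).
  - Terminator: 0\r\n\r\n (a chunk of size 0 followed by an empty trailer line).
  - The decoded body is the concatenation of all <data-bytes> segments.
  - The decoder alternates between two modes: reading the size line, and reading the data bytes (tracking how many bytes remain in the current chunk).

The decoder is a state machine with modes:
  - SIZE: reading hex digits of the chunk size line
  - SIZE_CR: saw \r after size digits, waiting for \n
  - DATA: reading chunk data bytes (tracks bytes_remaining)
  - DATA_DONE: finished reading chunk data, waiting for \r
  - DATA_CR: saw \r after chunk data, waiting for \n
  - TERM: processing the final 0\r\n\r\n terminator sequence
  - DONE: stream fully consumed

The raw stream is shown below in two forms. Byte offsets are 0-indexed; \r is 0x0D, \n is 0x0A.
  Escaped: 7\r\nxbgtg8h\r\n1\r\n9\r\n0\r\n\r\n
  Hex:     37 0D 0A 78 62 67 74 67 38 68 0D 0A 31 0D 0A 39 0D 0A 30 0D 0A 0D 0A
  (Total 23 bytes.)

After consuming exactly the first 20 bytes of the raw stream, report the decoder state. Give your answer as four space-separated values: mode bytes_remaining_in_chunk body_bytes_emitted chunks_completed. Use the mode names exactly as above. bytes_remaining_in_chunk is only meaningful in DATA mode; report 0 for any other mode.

Answer: SIZE_CR 0 8 2

Derivation:
Byte 0 = '7': mode=SIZE remaining=0 emitted=0 chunks_done=0
Byte 1 = 0x0D: mode=SIZE_CR remaining=0 emitted=0 chunks_done=0
Byte 2 = 0x0A: mode=DATA remaining=7 emitted=0 chunks_done=0
Byte 3 = 'x': mode=DATA remaining=6 emitted=1 chunks_done=0
Byte 4 = 'b': mode=DATA remaining=5 emitted=2 chunks_done=0
Byte 5 = 'g': mode=DATA remaining=4 emitted=3 chunks_done=0
Byte 6 = 't': mode=DATA remaining=3 emitted=4 chunks_done=0
Byte 7 = 'g': mode=DATA remaining=2 emitted=5 chunks_done=0
Byte 8 = '8': mode=DATA remaining=1 emitted=6 chunks_done=0
Byte 9 = 'h': mode=DATA_DONE remaining=0 emitted=7 chunks_done=0
Byte 10 = 0x0D: mode=DATA_CR remaining=0 emitted=7 chunks_done=0
Byte 11 = 0x0A: mode=SIZE remaining=0 emitted=7 chunks_done=1
Byte 12 = '1': mode=SIZE remaining=0 emitted=7 chunks_done=1
Byte 13 = 0x0D: mode=SIZE_CR remaining=0 emitted=7 chunks_done=1
Byte 14 = 0x0A: mode=DATA remaining=1 emitted=7 chunks_done=1
Byte 15 = '9': mode=DATA_DONE remaining=0 emitted=8 chunks_done=1
Byte 16 = 0x0D: mode=DATA_CR remaining=0 emitted=8 chunks_done=1
Byte 17 = 0x0A: mode=SIZE remaining=0 emitted=8 chunks_done=2
Byte 18 = '0': mode=SIZE remaining=0 emitted=8 chunks_done=2
Byte 19 = 0x0D: mode=SIZE_CR remaining=0 emitted=8 chunks_done=2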